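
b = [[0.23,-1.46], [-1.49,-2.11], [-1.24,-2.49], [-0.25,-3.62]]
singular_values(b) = [5.27, 1.39]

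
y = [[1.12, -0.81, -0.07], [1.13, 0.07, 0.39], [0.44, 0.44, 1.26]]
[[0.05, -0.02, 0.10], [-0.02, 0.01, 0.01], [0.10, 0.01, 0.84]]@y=[[0.08,0.00,0.11], [-0.01,0.02,0.02], [0.49,0.29,1.06]]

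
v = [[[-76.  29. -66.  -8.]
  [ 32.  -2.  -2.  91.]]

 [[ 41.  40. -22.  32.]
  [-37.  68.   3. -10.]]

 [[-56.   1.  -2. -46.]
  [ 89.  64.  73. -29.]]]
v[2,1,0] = 89.0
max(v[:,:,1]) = 68.0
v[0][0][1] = 29.0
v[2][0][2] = -2.0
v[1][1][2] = 3.0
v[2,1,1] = 64.0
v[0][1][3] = 91.0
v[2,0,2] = -2.0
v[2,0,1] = 1.0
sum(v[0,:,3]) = 83.0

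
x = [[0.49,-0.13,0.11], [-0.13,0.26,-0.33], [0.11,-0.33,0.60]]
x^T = [[0.49, -0.13, 0.11], [-0.13, 0.26, -0.33], [0.11, -0.33, 0.60]]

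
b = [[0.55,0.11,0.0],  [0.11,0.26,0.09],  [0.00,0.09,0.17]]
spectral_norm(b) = 0.59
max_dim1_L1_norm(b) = 0.66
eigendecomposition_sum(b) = [[0.52,0.18,0.04], [0.18,0.07,0.01], [0.04,0.01,0.00]] + [[0.03, -0.07, -0.05],[-0.07, 0.16, 0.12],[-0.05, 0.12, 0.1]] + [[0.00,-0.01,0.01], [-0.01,0.03,-0.05], [0.01,-0.05,0.07]]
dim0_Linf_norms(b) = [0.55, 0.26, 0.17]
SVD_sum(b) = [[0.52, 0.18, 0.04], [0.18, 0.07, 0.01], [0.04, 0.01, 0.0]] + [[0.03, -0.07, -0.05], [-0.07, 0.16, 0.12], [-0.05, 0.12, 0.10]] + [[0.0, -0.01, 0.01], [-0.01, 0.03, -0.05], [0.01, -0.05, 0.07]]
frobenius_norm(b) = 0.66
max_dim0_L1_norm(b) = 0.66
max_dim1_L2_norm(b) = 0.56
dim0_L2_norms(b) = [0.56, 0.3, 0.19]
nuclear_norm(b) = 0.98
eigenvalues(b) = [0.59, 0.28, 0.11]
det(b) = 0.02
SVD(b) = [[-0.94,0.31,0.14], [-0.33,-0.75,-0.57], [-0.07,-0.59,0.81]] @ diag([0.5890654368171465, 0.28487364266808723, 0.10606092051476657]) @ [[-0.94, -0.33, -0.07],[0.31, -0.75, -0.59],[0.14, -0.57, 0.81]]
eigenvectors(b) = [[0.94,-0.31,0.14],[0.33,0.75,-0.57],[0.07,0.59,0.81]]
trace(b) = 0.98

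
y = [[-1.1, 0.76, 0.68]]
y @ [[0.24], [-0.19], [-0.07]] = [[-0.46]]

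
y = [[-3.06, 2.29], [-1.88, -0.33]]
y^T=[[-3.06, -1.88], [2.29, -0.33]]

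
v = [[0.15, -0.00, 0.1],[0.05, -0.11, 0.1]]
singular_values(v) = [0.22, 0.1]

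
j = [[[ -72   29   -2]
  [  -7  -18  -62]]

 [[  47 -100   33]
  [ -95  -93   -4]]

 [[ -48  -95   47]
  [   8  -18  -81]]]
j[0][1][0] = -7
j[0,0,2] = -2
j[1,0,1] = -100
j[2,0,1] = -95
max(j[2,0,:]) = 47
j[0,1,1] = -18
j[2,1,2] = -81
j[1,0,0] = 47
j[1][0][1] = -100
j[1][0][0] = 47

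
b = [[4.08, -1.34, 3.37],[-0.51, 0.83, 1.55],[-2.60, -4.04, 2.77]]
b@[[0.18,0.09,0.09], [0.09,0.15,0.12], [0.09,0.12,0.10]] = [[0.92, 0.57, 0.54], [0.12, 0.26, 0.21], [-0.58, -0.51, -0.44]]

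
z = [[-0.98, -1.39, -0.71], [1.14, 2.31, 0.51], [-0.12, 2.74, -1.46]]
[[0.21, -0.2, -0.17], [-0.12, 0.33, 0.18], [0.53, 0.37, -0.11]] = z @ [[-0.18, -0.03, 0.01],[0.08, 0.15, 0.04],[-0.20, 0.03, 0.15]]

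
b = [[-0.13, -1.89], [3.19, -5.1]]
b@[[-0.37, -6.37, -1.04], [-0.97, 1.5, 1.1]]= [[1.88,-2.01,-1.94],[3.77,-27.97,-8.93]]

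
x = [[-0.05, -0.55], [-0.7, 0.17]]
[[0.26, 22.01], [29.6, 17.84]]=x @ [[-41.49, -34.44], [3.3, -36.88]]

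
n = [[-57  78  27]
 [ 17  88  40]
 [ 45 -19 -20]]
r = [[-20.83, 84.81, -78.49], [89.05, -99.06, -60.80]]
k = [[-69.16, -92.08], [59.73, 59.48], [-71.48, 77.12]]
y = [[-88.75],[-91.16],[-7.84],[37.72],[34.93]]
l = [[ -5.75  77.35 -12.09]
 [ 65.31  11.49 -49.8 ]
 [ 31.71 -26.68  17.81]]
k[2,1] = 77.12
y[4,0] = 34.93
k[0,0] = -69.16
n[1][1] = 88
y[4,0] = 34.93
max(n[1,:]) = 88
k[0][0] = -69.16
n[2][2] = -20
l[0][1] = 77.35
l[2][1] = -26.68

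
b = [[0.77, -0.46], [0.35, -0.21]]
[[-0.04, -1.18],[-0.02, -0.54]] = b @ [[-0.72, -0.51], [-1.12, 1.71]]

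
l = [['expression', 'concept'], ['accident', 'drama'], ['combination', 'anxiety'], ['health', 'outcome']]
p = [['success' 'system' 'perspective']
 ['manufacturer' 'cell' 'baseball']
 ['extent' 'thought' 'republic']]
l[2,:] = ['combination', 'anxiety']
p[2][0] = 'extent'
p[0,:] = ['success', 'system', 'perspective']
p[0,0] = 'success'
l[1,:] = ['accident', 'drama']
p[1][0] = 'manufacturer'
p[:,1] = ['system', 'cell', 'thought']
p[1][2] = 'baseball'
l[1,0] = 'accident'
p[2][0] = 'extent'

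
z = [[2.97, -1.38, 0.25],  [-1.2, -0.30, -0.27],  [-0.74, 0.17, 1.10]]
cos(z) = [[-0.87,0.60,-0.19],[0.50,0.54,0.10],[0.46,-0.15,0.42]]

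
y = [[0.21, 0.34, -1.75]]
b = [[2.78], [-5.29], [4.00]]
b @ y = [[0.58,0.95,-4.86], [-1.11,-1.80,9.26], [0.84,1.36,-7.0]]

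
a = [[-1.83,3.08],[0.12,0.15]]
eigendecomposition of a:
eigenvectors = [[-1.0, -0.82], [0.06, -0.57]]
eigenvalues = [-2.0, 0.32]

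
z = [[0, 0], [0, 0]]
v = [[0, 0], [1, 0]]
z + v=[[0, 0], [1, 0]]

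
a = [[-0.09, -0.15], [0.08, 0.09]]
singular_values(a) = [0.21, 0.02]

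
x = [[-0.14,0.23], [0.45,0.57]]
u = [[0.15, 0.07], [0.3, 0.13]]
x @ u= [[0.05, 0.02],[0.24, 0.11]]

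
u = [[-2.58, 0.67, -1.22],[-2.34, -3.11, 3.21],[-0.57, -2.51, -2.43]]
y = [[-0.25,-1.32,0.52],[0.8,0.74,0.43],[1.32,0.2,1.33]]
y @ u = [[3.44, 2.63, -5.20], [-4.04, -2.84, 0.35], [-4.63, -3.08, -4.20]]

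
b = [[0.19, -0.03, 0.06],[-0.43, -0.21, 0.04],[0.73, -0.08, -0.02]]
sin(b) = [[0.19, -0.03, 0.06], [-0.42, -0.21, 0.04], [0.72, -0.08, -0.02]]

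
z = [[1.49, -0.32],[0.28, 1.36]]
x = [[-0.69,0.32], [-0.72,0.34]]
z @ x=[[-0.80, 0.37], [-1.17, 0.55]]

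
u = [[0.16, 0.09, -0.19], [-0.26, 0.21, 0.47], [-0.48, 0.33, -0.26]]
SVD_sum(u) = [[0.09, -0.06, -0.02], [-0.33, 0.22, 0.06], [-0.44, 0.29, 0.08]] + [[-0.02, 0.03, -0.18], [0.04, -0.06, 0.41], [-0.03, 0.05, -0.34]] + [[0.08, 0.13, 0.01], [0.03, 0.05, 0.0], [-0.01, -0.01, -0.00]]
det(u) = -0.06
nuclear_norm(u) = 1.41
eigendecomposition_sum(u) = [[0.00,-0.0,-0.00],[-0.95,0.23,0.42],[-0.45,0.11,0.20]] + [[0.22, 0.03, -0.06], [0.59, 0.07, -0.15], [0.17, 0.02, -0.04]] + [[-0.06, 0.06, -0.13], [0.1, -0.10, 0.20], [-0.20, 0.20, -0.41]]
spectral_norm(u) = 0.68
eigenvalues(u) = [0.43, 0.25, -0.58]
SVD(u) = [[-0.16, -0.33, -0.93], [0.59, 0.72, -0.36], [0.79, -0.61, 0.07]] @ diag([0.6783223754590834, 0.5679959109410367, 0.16297054981133235]) @ [[-0.82, 0.55, 0.15], [0.09, -0.14, 0.99], [-0.56, -0.83, -0.06]]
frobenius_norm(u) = 0.90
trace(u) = 0.11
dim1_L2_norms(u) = [0.26, 0.58, 0.64]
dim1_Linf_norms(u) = [0.19, 0.47, 0.48]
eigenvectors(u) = [[-0.00,0.34,0.27], [0.9,0.9,-0.43], [0.43,0.27,0.86]]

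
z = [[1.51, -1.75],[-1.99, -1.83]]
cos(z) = [[-0.73, -0.07], [-0.08, -0.86]]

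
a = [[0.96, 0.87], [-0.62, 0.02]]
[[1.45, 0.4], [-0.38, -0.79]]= a @ [[0.65,1.24], [0.95,-0.91]]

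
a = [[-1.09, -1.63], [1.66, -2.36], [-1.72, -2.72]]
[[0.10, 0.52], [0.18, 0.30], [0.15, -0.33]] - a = [[1.19,  2.15], [-1.48,  2.66], [1.87,  2.39]]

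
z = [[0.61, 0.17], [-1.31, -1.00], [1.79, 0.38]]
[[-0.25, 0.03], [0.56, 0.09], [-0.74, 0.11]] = z@[[-0.41, 0.11], [-0.02, -0.23]]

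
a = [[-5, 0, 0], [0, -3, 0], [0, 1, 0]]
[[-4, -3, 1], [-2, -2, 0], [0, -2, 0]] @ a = [[20, 10, 0], [10, 6, 0], [0, 6, 0]]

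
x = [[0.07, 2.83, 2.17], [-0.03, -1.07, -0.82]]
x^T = [[0.07,-0.03], [2.83,-1.07], [2.17,-0.82]]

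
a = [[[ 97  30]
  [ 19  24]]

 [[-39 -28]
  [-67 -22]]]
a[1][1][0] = -67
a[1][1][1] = -22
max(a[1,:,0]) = -39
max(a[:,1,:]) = 24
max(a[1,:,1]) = -22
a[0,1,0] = 19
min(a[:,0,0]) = -39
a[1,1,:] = [-67, -22]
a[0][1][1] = 24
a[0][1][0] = 19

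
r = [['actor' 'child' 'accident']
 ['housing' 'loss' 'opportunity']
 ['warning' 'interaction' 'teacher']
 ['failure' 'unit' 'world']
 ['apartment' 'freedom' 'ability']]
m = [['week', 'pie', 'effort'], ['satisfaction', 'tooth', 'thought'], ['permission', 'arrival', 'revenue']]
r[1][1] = 'loss'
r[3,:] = ['failure', 'unit', 'world']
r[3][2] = 'world'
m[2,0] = 'permission'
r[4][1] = 'freedom'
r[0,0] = 'actor'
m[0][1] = 'pie'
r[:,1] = ['child', 'loss', 'interaction', 'unit', 'freedom']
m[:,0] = ['week', 'satisfaction', 'permission']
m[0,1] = 'pie'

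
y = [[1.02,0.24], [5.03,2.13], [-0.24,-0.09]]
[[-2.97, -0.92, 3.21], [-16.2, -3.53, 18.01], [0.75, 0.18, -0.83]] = y@[[-2.53, -1.16, 2.61], [-1.63, 1.08, 2.29]]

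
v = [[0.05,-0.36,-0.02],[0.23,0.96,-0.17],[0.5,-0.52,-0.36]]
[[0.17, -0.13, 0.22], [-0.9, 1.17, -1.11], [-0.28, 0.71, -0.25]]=v @ [[-1.12, 2.99, -1.61], [-0.64, 0.71, -0.83], [0.15, 1.16, -0.33]]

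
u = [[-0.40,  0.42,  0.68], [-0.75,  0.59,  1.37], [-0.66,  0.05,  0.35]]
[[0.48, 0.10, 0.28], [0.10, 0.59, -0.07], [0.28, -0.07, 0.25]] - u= [[0.88, -0.32, -0.40],[0.85, 0.0, -1.44],[0.94, -0.12, -0.1]]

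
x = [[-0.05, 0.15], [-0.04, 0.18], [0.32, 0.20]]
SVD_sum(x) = [[0.05, 0.04], [0.07, 0.06], [0.28, 0.25]] + [[-0.10, 0.11], [-0.11, 0.12], [0.04, -0.05]]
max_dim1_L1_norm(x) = 0.52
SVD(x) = [[0.16, -0.64], [0.23, -0.71], [0.96, 0.28]] @ diag([0.3877370294787547, 0.2259645900821439]) @ [[0.75, 0.66], [0.66, -0.75]]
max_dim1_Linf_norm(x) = 0.32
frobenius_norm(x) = 0.45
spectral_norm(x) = 0.39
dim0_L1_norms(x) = [0.41, 0.53]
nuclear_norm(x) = 0.61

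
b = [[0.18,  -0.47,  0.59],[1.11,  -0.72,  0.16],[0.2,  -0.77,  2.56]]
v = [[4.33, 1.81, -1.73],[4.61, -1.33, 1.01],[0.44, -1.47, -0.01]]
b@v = [[-1.13, 0.08, -0.79], [1.56, 2.73, -2.65], [-1.56, -2.38, -1.15]]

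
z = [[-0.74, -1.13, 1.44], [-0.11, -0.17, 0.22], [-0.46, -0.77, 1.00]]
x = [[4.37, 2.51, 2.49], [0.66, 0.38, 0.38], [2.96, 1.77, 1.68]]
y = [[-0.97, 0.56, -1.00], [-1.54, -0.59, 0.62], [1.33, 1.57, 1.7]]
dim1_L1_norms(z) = [3.31, 0.5, 2.23]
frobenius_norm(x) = 6.86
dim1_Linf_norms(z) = [1.44, 0.22, 1.0]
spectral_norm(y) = 2.94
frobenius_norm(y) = 3.53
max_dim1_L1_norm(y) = 4.6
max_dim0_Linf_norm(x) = 4.37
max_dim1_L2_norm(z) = 1.97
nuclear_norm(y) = 5.69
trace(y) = 0.14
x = z @ y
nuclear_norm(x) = 6.91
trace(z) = 0.09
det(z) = -0.00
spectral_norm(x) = 6.86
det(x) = -0.00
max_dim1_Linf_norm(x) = 4.37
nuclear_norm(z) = 2.45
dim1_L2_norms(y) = [1.5, 1.76, 2.67]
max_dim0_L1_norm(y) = 3.84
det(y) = 5.48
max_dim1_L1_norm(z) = 3.31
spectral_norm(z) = 2.41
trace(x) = 6.43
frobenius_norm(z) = 2.41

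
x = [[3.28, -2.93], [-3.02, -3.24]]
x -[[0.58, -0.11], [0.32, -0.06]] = [[2.7, -2.82],[-3.34, -3.18]]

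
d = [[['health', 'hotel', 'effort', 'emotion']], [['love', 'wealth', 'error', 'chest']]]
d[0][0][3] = 'emotion'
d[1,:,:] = [['love', 'wealth', 'error', 'chest']]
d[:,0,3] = ['emotion', 'chest']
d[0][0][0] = 'health'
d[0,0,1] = 'hotel'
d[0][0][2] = 'effort'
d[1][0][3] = 'chest'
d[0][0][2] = 'effort'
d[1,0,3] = 'chest'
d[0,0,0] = 'health'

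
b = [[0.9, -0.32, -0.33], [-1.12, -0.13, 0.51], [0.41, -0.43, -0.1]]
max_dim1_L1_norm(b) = 1.76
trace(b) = 0.67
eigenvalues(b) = [0.89, -0.01, -0.22]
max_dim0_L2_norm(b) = 1.49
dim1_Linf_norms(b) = [0.9, 1.12, 0.43]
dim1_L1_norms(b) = [1.55, 1.76, 0.94]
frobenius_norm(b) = 1.71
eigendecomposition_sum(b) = [[1.10,-0.16,-0.45], [-0.81,0.12,0.33], [0.81,-0.11,-0.33]] + [[0.01, 0.00, -0.01], [0.0, 0.00, -0.0], [0.02, 0.01, -0.02]] + [[-0.21, -0.17, 0.13], [-0.32, -0.25, 0.19], [-0.42, -0.33, 0.25]]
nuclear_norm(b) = 2.15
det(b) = 0.00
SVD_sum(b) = [[0.91, -0.14, -0.37], [-1.10, 0.17, 0.45], [0.43, -0.07, -0.18]] + [[-0.01, -0.18, 0.04], [-0.02, -0.30, 0.06], [-0.02, -0.36, 0.08]] + [[0.0,0.0,0.0],[0.0,0.00,0.00],[-0.0,-0.00,-0.00]]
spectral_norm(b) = 1.63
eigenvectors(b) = [[0.7, 0.39, 0.38], [-0.51, 0.18, 0.56], [0.51, 0.9, 0.74]]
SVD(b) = [[-0.61, -0.36, -0.7], [0.74, -0.59, -0.34], [-0.29, -0.72, 0.63]] @ diag([1.6276961968031807, 0.5160445544130818, 0.0017631713092835747]) @ [[-0.92,  0.14,  0.37], [0.06,  0.98,  -0.21], [-0.39,  -0.17,  -0.9]]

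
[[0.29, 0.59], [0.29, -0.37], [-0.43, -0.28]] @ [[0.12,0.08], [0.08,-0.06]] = [[0.08, -0.01], [0.01, 0.05], [-0.07, -0.02]]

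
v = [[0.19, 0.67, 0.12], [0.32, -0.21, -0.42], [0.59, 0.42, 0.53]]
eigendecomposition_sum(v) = [[-0.23+0.00j, (0.28-0j), (0.13+0j)], [(0.25-0j), -0.31+0.00j, (-0.15-0j)], [0.03-0.00j, -0.03+0.00j, -0.02-0.00j]] + [[0.21+0.04j, (0.19+0.02j), (-0.01+0.15j)], [(0.04+0.2j), 0.05+0.18j, -0.14+0.04j], [(0.28-0.36j), (0.23-0.35j), 0.27+0.16j]] + [[0.21-0.04j, 0.19-0.02j, (-0.01-0.15j)], [(0.04-0.2j), (0.05-0.18j), -0.14-0.04j], [(0.28+0.36j), (0.23+0.35j), 0.27-0.16j]]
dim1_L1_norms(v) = [0.98, 0.95, 1.54]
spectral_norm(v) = 1.08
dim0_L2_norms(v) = [0.7, 0.82, 0.69]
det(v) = -0.24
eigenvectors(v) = [[(0.68+0j), (-0.18-0.34j), (-0.18+0.34j)],[-0.73+0.00j, 0.25-0.28j, 0.25+0.28j],[-0.08+0.00j, -0.84+0.00j, (-0.84-0j)]]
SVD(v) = [[-0.58,0.10,-0.81], [0.2,-0.95,-0.26], [-0.79,-0.31,0.53]] @ diag([1.0819698461569518, 0.5438771869148296, 0.40154558590615086]) @ [[-0.47, -0.70, -0.53],  [-0.86, 0.24, 0.45],  [0.19, -0.67, 0.72]]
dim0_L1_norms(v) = [1.1, 1.3, 1.07]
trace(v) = 0.51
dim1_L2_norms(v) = [0.71, 0.57, 0.9]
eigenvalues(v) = [(-0.55+0j), (0.53+0.38j), (0.53-0.38j)]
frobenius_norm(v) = 1.28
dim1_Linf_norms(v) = [0.67, 0.42, 0.59]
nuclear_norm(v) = 2.03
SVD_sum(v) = [[0.30, 0.44, 0.33], [-0.10, -0.15, -0.12], [0.4, 0.6, 0.45]] + [[-0.04, 0.01, 0.02],[0.44, -0.12, -0.23],[0.15, -0.04, -0.08]] + [[-0.06, 0.22, -0.23], [-0.02, 0.07, -0.07], [0.04, -0.14, 0.15]]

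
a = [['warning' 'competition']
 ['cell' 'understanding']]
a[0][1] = 'competition'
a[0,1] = 'competition'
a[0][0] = 'warning'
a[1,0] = 'cell'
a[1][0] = 'cell'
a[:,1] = ['competition', 'understanding']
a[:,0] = ['warning', 'cell']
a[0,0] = 'warning'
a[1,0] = 'cell'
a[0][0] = 'warning'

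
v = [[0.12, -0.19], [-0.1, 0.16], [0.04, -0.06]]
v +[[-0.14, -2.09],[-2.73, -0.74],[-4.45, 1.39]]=[[-0.02,  -2.28], [-2.83,  -0.58], [-4.41,  1.33]]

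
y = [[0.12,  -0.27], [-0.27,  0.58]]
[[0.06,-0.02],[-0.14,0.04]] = y @ [[0.88,0.17], [0.17,0.14]]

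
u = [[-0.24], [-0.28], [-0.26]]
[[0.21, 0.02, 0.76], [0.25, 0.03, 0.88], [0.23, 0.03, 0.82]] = u@ [[-0.89,-0.10,-3.15]]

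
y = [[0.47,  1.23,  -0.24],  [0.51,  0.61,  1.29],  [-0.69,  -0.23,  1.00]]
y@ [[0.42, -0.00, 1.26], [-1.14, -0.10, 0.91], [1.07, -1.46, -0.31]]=[[-1.46, 0.23, 1.79], [0.9, -1.94, 0.8], [1.04, -1.44, -1.39]]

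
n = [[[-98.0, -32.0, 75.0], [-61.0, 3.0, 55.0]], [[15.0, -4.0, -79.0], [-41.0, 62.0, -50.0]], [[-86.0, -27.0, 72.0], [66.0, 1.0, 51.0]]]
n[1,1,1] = 62.0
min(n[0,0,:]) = -98.0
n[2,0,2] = 72.0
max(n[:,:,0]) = 66.0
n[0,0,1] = -32.0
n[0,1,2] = 55.0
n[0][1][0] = -61.0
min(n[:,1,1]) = 1.0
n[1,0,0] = 15.0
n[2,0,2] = 72.0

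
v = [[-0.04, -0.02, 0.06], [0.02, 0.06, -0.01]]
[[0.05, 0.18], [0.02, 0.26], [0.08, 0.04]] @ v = [[0.00, 0.01, 0.00], [0.00, 0.02, -0.0], [-0.00, 0.00, 0.0]]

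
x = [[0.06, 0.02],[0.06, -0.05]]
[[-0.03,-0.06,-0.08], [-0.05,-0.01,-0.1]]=x @ [[-0.59,  -0.77,  -1.41], [0.34,  -0.64,  0.24]]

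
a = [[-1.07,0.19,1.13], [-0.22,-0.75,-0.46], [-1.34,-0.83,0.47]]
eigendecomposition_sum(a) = [[(-0.54+0.7j), 0.09+0.71j, 0.57+0.00j], [(-0.11-0.54j), (-0.37-0.25j), -0.23+0.27j], [(-0.67-0.05j), (-0.42+0.36j), 0.24+0.36j]] + [[(-0.54-0.7j), (0.09-0.71j), (0.57-0j)], [(-0.11+0.54j), (-0.37+0.25j), (-0.23-0.27j)], [(-0.67+0.05j), -0.42-0.36j, (0.24-0.36j)]] + [[0.00-0.00j, 0.01-0.00j, (-0+0j)], [-0.00+0.00j, (-0.01+0j), -0j], [-0j, 0.01-0.00j, (-0+0j)]]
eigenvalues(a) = [(-0.67+0.81j), (-0.67-0.81j), (-0.01+0j)]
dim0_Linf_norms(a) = [1.34, 0.83, 1.13]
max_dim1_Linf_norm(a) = 1.34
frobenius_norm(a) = 2.45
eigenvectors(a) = [[(0.71+0j), 0.71-0.00j, -0.56+0.00j],[-0.29+0.33j, -0.29-0.33j, (0.55+0j)],[(0.3+0.46j), (0.3-0.46j), -0.62+0.00j]]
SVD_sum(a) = [[-1.16, -0.36, 0.72], [-0.11, -0.03, 0.07], [-1.27, -0.39, 0.79]] + [[0.08, 0.55, 0.41], [-0.11, -0.71, -0.53], [-0.07, -0.44, -0.32]] + [[0.00, -0.00, 0.00], [0.0, -0.00, 0.0], [-0.0, 0.00, -0.0]]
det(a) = -0.01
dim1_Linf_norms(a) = [1.13, 0.75, 1.34]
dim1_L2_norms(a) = [1.57, 0.91, 1.64]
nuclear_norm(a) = 3.36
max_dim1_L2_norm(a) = 1.64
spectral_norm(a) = 2.10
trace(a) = -1.35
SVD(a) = [[-0.67, 0.55, -0.5],  [-0.06, -0.71, -0.7],  [-0.74, -0.44, 0.51]] @ diag([2.0993800658108523, 1.2563425473297536, 0.002596737377414434]) @ [[0.82, 0.25, -0.51],[0.12, 0.80, 0.59],[-0.56, 0.55, -0.62]]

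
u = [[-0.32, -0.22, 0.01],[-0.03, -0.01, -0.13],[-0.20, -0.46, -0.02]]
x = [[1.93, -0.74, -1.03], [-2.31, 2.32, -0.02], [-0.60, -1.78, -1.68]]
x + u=[[1.61, -0.96, -1.02], [-2.34, 2.31, -0.15], [-0.80, -2.24, -1.70]]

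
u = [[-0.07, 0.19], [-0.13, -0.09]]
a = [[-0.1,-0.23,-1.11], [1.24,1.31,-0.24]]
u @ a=[[0.24, 0.26, 0.03], [-0.10, -0.09, 0.17]]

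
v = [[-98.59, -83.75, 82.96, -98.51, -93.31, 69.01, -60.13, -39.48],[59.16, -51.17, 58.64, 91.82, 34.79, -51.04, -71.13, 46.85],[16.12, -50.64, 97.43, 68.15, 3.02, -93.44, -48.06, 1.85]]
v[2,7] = 1.85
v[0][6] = -60.13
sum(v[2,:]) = -5.569999999999993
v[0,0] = -98.59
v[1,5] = -51.04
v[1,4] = 34.79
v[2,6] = -48.06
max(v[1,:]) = 91.82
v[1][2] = 58.64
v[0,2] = 82.96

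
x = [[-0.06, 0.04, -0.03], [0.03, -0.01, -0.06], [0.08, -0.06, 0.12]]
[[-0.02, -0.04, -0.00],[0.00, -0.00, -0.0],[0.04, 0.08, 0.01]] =x @ [[0.30, 0.35, -0.26], [0.05, -0.33, -0.44], [0.13, 0.27, 0.01]]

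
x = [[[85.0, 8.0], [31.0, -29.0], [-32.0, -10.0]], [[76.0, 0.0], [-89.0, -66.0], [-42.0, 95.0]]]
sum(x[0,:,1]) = -31.0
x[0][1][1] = -29.0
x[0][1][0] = 31.0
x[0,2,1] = -10.0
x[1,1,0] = -89.0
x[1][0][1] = 0.0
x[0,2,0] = -32.0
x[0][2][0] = -32.0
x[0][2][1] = -10.0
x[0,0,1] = 8.0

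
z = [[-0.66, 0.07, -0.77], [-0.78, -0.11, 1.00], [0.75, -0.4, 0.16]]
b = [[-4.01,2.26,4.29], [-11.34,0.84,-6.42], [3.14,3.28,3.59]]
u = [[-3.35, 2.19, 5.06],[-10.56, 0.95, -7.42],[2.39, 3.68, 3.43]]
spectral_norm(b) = 13.86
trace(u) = 1.03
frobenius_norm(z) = 1.84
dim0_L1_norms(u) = [16.3, 6.82, 15.91]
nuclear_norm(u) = 23.39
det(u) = -270.03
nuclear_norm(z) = 2.87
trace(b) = 0.42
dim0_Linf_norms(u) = [10.56, 3.68, 7.42]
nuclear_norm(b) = 23.00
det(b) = -220.97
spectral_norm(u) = 13.51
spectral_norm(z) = 1.33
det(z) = -0.49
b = u + z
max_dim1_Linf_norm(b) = 11.34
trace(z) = -0.61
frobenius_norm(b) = 15.61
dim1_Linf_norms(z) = [0.77, 1.0, 0.75]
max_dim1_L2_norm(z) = 1.27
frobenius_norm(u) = 15.50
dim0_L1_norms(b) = [18.49, 6.38, 14.3]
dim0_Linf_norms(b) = [11.34, 3.28, 6.42]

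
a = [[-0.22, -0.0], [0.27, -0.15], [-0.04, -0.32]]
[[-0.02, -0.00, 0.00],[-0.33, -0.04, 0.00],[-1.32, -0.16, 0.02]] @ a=[[0.00, 0.0], [0.06, 0.01], [0.25, 0.02]]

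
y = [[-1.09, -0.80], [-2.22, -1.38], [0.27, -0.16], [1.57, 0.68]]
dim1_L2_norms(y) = [1.35, 2.61, 0.31, 1.71]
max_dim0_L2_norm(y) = 2.94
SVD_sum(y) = [[-1.16,-0.68], [-2.26,-1.32], [0.13,0.08], [1.47,0.86]] + [[0.07, -0.12], [0.04, -0.06], [0.14, -0.24], [0.10, -0.18]]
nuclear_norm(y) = 3.77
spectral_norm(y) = 3.40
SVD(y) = [[-0.40,-0.38], [-0.77,-0.20], [0.04,-0.73], [0.50,-0.54]] @ diag([3.397718901902863, 0.37710245776446877]) @ [[0.86,  0.5], [-0.50,  0.86]]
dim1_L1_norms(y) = [1.89, 3.6, 0.43, 2.25]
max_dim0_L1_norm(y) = 5.15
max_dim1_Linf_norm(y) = 2.22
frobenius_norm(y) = 3.42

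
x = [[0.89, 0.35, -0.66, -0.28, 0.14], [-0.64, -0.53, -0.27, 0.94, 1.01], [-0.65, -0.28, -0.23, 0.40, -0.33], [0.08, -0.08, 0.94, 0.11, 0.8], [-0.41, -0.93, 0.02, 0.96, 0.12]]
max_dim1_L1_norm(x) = 3.39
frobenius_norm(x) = 2.91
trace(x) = 0.36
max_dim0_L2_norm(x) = 1.43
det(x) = -0.10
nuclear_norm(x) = 5.34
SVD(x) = [[-0.36, 0.0, -0.79, -0.29, -0.40], [0.66, -0.12, -0.55, 0.48, 0.15], [0.26, 0.47, 0.2, 0.23, -0.79], [0.18, -0.85, 0.18, -0.12, -0.44], [0.58, 0.19, -0.01, -0.79, 0.08]] @ diag([2.2465704886302484, 1.3563203762559086, 1.1115250420202287, 0.5752344852189734, 0.05323010938809893]) @ [[-0.50, -0.49, 0.08, 0.62, 0.33],[-0.28, -0.13, -0.65, 0.12, -0.69],[-0.42, -0.04, 0.71, -0.18, -0.53],[-0.69, 0.56, -0.20, -0.26, 0.32],[-0.13, -0.65, -0.15, -0.7, 0.2]]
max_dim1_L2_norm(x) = 1.63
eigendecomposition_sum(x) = [[0.00-0.00j, 0.00+0.00j, (0.01-0j), (-0.01+0j), -0j], [(-0.11+0j), -0.09-0.00j, -0.23+0.00j, (0.15-0j), -0.06+0.00j], [-0.27+0.00j, (-0.22-0j), -0.54+0.00j, (0.35-0j), (-0.14+0j)], [0.36-0.00j, (0.3+0j), (0.73-0j), -0.47+0.00j, (0.19-0j)], [-0.32+0.00j, -0.26-0.00j, (-0.64+0j), (0.42-0j), (-0.17+0j)]] + [[(0.92+0j),0.07-0.00j,(-0.51+0j),(-0.03-0j),(0.38+0j)], [-0.69-0.00j,-0.05+0.00j,(0.38-0j),(0.02+0j),-0.29+0.00j], [-0.41-0.00j,-0.03+0.00j,0.23-0.00j,0.01+0.00j,-0.17+0.00j], [-0.44-0.00j,-0.03+0.00j,0.25-0.00j,(0.01+0j),-0.18+0.00j], [(-0.18-0j),-0.01+0.00j,(0.1-0j),(0.01+0j),(-0.08+0j)]] + [[(0.02+0j), -0.01+0.00j, (0.03+0j), (0.02+0j), 0.00+0.00j], [0.12+0.00j, -0.06+0.00j, 0.20+0.00j, 0.14+0.00j, 0.02+0.00j], [0.03+0.00j, -0.01+0.00j, (0.05+0j), (0.03+0j), 0j], [(0.12+0j), (-0.06+0j), 0.21+0.00j, (0.15+0j), 0.02+0.00j], [-0.02+0.00j, (0.01+0j), -0.03+0.00j, -0.02-0.00j, -0.00+0.00j]] + [[-0.02+0.01j, (0.14-0.05j), -0.09+0.15j, -0.13-0.00j, -0.12-0.11j], [0.02-0.10j, -0.16+0.61j, (-0.31-0.67j), 0.31-0.46j, 0.67-0.17j], [0.00+0.00j, (-0.01-0.01j), 0.02+0.01j, 0.01j, (-0.01+0.01j)], [0.02-0.05j, (-0.14+0.33j), (-0.12-0.4j), 0.21-0.23j, 0.39-0.04j], [0.05-0.00j, (-0.33+0.01j), 0.30-0.26j, 0.28+0.09j, (0.18+0.31j)]] + [[(-0.02-0.01j),0.14+0.05j,-0.09-0.15j,-0.13+0.00j,-0.12+0.11j], [(0.02+0.1j),(-0.16-0.61j),-0.31+0.67j,0.31+0.46j,0.67+0.17j], [0.00-0.00j,-0.01+0.01j,0.02-0.01j,-0.01j,(-0.01-0.01j)], [(0.02+0.05j),-0.14-0.33j,(-0.12+0.4j),0.21+0.23j,(0.39+0.04j)], [(0.05+0j),-0.33-0.01j,0.30+0.26j,(0.28-0.09j),0.18-0.31j]]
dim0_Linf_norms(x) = [0.89, 0.93, 0.94, 0.96, 1.01]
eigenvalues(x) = [(-1.27+0j), (1.03+0j), (0.14+0j), (0.23+0.71j), (0.23-0.71j)]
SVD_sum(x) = [[0.4, 0.39, -0.06, -0.50, -0.27], [-0.75, -0.73, 0.12, 0.92, 0.49], [-0.3, -0.29, 0.05, 0.37, 0.19], [-0.21, -0.2, 0.03, 0.25, 0.14], [-0.66, -0.64, 0.10, 0.81, 0.43]] + [[-0.00, -0.0, -0.00, 0.0, -0.0], [0.04, 0.02, 0.10, -0.02, 0.11], [-0.18, -0.08, -0.41, 0.08, -0.44], [0.32, 0.15, 0.75, -0.14, 0.8], [-0.07, -0.03, -0.17, 0.03, -0.18]] + [[0.37,  0.04,  -0.63,  0.16,  0.46], [0.25,  0.03,  -0.43,  0.11,  0.32], [-0.09,  -0.01,  0.16,  -0.04,  -0.12], [-0.08,  -0.01,  0.14,  -0.04,  -0.11], [0.01,  0.0,  -0.01,  0.00,  0.01]] + [[0.11,-0.09,0.03,0.04,-0.05], [-0.19,0.16,-0.06,-0.07,0.09], [-0.09,0.07,-0.03,-0.03,0.04], [0.05,-0.04,0.01,0.02,-0.02], [0.31,-0.26,0.09,0.12,-0.14]] + [[0.00, 0.01, 0.00, 0.02, -0.00], [-0.00, -0.01, -0.00, -0.01, 0.0], [0.01, 0.03, 0.01, 0.03, -0.01], [0.00, 0.02, 0.0, 0.02, -0.00], [-0.0, -0.00, -0.00, -0.00, 0.0]]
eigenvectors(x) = [[(-0.01+0j),  (0.7+0j),  0.09+0.00j,  -0.10-0.15j,  (-0.1+0.15j)], [(0.2+0j),  (-0.53+0j),  0.69+0.00j,  0.78+0.00j,  0.78-0.00j], [0.48+0.00j,  (-0.31+0j),  0.15+0.00j,  (-0.01+0.01j),  -0.01-0.01j], [(-0.64+0j),  -0.34+0.00j,  0.70+0.00j,  (0.43+0.06j),  0.43-0.06j], [(0.57+0j),  -0.14+0.00j,  -0.09+0.00j,  0.11+0.39j,  (0.11-0.39j)]]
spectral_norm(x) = 2.25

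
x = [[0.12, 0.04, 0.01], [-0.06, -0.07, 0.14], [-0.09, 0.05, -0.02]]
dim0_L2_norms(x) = [0.16, 0.09, 0.14]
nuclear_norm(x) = 0.37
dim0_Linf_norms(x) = [0.12, 0.07, 0.14]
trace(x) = 0.03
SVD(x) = [[-0.51, -0.57, 0.64], [0.84, -0.49, 0.24], [0.17, 0.67, 0.73]] @ diag([0.18216643590496062, 0.1389546180569508, 0.05202887419818701]) @ [[-0.70,  -0.39,  0.60],[-0.71,  0.32,  -0.63],[-0.05,  0.86,  0.5]]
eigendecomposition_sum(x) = [[0.06-0.01j,0.01-0.02j,0.01-0.03j],  [(-0.04+0.07j),0.01+0.03j,(0.02+0.03j)],  [-0.04+0.06j,0.02j,0.02+0.03j]] + [[(0.06+0.01j), (0.01+0.02j), 0.01+0.03j],[-0.04-0.07j, (0.01-0.03j), (0.02-0.03j)],[(-0.04-0.06j), 0.00-0.02j, (0.02-0.03j)]] + [[(-0+0j), (0.01+0j), -0.01+0.00j], [(0.02-0j), (-0.08-0j), (0.1-0j)], [(-0.01+0j), (0.04+0j), -0.05+0.00j]]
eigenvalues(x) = [(0.08+0.05j), (0.08-0.05j), (-0.14+0j)]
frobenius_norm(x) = 0.23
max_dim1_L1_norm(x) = 0.27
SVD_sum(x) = [[0.07, 0.04, -0.06], [-0.11, -0.06, 0.09], [-0.02, -0.01, 0.02]] + [[0.06,-0.03,0.05], [0.05,-0.02,0.04], [-0.07,0.03,-0.06]] + [[-0.00,0.03,0.02],[-0.0,0.01,0.01],[-0.0,0.03,0.02]]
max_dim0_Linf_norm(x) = 0.14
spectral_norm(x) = 0.18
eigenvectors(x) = [[-0.28-0.41j, (-0.28+0.41j), (0.12+0j)],[(0.64+0j), (0.64-0j), -0.88+0.00j],[(0.58+0.06j), (0.58-0.06j), 0.47+0.00j]]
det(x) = -0.00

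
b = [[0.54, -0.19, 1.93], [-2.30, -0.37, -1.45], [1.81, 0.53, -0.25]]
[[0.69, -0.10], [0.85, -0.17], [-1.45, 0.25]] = b@[[-0.69, 0.10], [-0.13, 0.10], [0.54, -0.07]]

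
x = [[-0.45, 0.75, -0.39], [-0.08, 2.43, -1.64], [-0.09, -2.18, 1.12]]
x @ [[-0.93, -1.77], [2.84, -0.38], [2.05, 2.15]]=[[1.75, -0.33], [3.61, -4.31], [-3.81, 3.40]]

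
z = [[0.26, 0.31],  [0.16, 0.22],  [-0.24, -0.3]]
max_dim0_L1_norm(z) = 0.83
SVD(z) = [[-0.65, 0.57],[-0.44, -0.82],[0.62, 0.03]] @ diag([0.6205292122603663, 0.015604381805421435]) @ [[-0.63, -0.78], [0.78, -0.63]]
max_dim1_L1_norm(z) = 0.57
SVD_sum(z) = [[0.25,0.32], [0.17,0.21], [-0.24,-0.3]] + [[0.01, -0.01], [-0.01, 0.01], [0.00, -0.00]]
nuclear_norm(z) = 0.64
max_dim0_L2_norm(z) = 0.48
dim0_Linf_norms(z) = [0.26, 0.31]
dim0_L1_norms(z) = [0.66, 0.83]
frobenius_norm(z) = 0.62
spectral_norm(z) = 0.62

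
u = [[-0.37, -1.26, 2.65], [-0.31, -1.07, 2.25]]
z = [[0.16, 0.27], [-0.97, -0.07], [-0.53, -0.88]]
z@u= [[-0.14, -0.49, 1.03], [0.38, 1.3, -2.73], [0.47, 1.61, -3.38]]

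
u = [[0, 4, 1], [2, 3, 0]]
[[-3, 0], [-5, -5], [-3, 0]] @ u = [[0, -12, -3], [-10, -35, -5], [0, -12, -3]]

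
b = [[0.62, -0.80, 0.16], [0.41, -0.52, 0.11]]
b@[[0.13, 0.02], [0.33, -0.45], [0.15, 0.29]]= [[-0.16, 0.42], [-0.10, 0.27]]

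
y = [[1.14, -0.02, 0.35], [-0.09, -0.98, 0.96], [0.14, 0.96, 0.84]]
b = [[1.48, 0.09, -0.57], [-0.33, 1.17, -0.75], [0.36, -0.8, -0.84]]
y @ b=[[1.82, -0.2, -0.93], [0.54, -1.92, -0.02], [0.19, 0.46, -1.51]]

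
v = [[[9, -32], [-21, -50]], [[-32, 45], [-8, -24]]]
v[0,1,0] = -21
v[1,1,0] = -8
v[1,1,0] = -8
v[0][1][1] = -50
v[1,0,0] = -32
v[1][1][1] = -24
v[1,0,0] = -32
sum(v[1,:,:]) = -19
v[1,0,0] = -32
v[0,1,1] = -50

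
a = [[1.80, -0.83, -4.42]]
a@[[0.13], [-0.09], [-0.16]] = [[1.02]]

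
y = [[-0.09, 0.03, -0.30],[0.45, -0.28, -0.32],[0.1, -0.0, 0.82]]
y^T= [[-0.09, 0.45, 0.10], [0.03, -0.28, -0.00], [-0.30, -0.32, 0.82]]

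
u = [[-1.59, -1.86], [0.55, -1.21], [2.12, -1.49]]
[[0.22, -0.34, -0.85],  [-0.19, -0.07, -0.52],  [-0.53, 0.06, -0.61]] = u @ [[-0.21, 0.1, 0.02], [0.06, 0.1, 0.44]]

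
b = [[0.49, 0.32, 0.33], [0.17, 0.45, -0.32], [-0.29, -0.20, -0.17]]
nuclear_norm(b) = 1.34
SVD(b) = [[-0.79, 0.37, 0.49], [-0.4, -0.91, 0.04], [0.47, -0.17, 0.87]] @ diag([0.818008674018161, 0.5186914468190716, 0.004581727598658196]) @ [[-0.72,-0.64,-0.26],[0.14,-0.50,0.85],[-0.68,0.58,0.45]]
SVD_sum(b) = [[0.46, 0.41, 0.17], [0.24, 0.21, 0.08], [-0.27, -0.25, -0.1]] + [[0.03, -0.1, 0.16], [-0.07, 0.24, -0.40], [-0.01, 0.04, -0.07]] + [[-0.0,0.0,0.00],[-0.00,0.00,0.00],[-0.00,0.0,0.00]]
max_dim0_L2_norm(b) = 0.59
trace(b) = 0.77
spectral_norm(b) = 0.82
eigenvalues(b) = [(0.72+0j), (0.02+0.05j), (0.02-0.05j)]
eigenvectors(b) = [[(-0.55+0j), 0.69+0.00j, (0.69-0j)],  [(-0.76+0j), (-0.59+0.01j), (-0.59-0.01j)],  [(0.35+0j), (-0.41+0.09j), (-0.41-0.09j)]]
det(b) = 0.00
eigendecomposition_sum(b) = [[(0.26+0j),(0.32-0j),-0.02+0.00j], [(0.36+0j),0.45-0.00j,-0.03+0.00j], [-0.17+0.00j,(-0.21+0j),(0.01+0j)]] + [[(0.11-0.04j), (-0-0.01j), (0.17-0.09j)], [(-0.1+0.04j), 0.00+0.01j, -0.15+0.08j], [(-0.06+0.04j), 0.00+0.01j, -0.09+0.08j]] + [[0.11+0.04j,(-0+0.01j),(0.17+0.09j)], [-0.10-0.04j,0.00-0.01j,-0.15-0.08j], [-0.06-0.04j,0.00-0.01j,(-0.09-0.08j)]]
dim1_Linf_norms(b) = [0.49, 0.45, 0.29]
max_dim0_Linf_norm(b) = 0.49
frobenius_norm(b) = 0.97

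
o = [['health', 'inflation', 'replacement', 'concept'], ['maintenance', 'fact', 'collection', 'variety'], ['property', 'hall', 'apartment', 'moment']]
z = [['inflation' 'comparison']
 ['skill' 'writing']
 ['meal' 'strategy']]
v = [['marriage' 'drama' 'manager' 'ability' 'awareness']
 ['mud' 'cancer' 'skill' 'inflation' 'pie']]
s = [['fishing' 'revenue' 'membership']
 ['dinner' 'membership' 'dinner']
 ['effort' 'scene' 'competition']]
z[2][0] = 'meal'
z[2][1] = 'strategy'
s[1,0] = 'dinner'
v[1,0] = 'mud'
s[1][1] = 'membership'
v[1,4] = 'pie'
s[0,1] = 'revenue'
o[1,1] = 'fact'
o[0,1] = 'inflation'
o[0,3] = 'concept'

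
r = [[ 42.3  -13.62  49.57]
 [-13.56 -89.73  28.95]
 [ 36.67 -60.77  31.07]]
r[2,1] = -60.77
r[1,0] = -13.56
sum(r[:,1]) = -164.12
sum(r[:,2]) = 109.59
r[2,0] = 36.67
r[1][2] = 28.95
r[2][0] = 36.67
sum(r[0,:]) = 78.25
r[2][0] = 36.67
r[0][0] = 42.3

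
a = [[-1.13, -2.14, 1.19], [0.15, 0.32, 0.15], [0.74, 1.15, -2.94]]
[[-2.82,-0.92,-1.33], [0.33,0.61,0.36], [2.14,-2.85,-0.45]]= a @ [[-0.51, 1.18, -0.6], [1.42, 0.65, 1.2], [-0.30, 1.52, 0.47]]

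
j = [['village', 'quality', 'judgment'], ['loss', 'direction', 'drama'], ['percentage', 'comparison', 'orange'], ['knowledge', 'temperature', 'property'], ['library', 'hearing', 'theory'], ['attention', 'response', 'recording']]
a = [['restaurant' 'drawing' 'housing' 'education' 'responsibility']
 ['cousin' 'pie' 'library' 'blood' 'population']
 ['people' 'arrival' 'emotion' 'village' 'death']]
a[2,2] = 'emotion'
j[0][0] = 'village'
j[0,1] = 'quality'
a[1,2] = 'library'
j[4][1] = 'hearing'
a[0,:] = ['restaurant', 'drawing', 'housing', 'education', 'responsibility']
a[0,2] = 'housing'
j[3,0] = 'knowledge'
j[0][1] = 'quality'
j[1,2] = 'drama'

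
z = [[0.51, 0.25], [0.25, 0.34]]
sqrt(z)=[[0.68, 0.2], [0.20, 0.55]]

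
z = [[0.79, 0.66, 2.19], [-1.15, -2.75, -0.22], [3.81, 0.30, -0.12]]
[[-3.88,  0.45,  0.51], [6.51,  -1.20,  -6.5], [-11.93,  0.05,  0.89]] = z@[[-3.06, -0.02, 0.03], [-1.06, 0.44, 2.39], [-0.35, 0.08, -0.5]]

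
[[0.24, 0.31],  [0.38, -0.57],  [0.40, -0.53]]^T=[[0.24, 0.38, 0.40], [0.31, -0.57, -0.53]]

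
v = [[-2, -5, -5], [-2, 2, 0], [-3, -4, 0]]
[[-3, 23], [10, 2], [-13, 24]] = v@[[-1, -4], [4, -3], [-3, 0]]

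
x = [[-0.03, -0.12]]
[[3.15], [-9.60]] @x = [[-0.09,-0.38], [0.29,1.15]]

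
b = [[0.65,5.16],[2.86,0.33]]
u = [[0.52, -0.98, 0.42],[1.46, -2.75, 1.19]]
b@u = [[7.87, -14.83, 6.41], [1.97, -3.71, 1.59]]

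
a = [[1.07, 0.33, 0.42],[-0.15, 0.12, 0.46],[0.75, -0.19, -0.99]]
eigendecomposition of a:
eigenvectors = [[-0.95, 0.12, -0.17], [-0.01, 0.39, 0.94], [-0.32, -0.91, -0.31]]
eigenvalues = [1.21, -1.01, -0.0]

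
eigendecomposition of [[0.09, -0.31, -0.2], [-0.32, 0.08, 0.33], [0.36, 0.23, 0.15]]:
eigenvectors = [[(-0.28+0j), (0.65+0j), (0.65-0j)], [(-0.75+0j), (-0.62-0.09j), (-0.62+0.09j)], [(0.6+0j), (0.24-0.35j), (0.24+0.35j)]]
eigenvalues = [(-0.31+0j), (0.31+0.15j), (0.31-0.15j)]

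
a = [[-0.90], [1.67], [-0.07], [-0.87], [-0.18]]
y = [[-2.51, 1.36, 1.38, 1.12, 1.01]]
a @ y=[[2.26, -1.22, -1.24, -1.01, -0.91], [-4.19, 2.27, 2.3, 1.87, 1.69], [0.18, -0.1, -0.1, -0.08, -0.07], [2.18, -1.18, -1.2, -0.97, -0.88], [0.45, -0.24, -0.25, -0.2, -0.18]]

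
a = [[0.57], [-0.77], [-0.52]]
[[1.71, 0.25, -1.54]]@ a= [[1.58]]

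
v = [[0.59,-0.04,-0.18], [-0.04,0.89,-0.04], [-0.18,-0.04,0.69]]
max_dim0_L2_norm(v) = 0.89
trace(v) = 2.17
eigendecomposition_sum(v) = [[0.28, 0.04, 0.21], [0.04, 0.01, 0.03], [0.21, 0.03, 0.16]] + [[0.31,-0.05,-0.4], [-0.05,0.01,0.07], [-0.4,0.07,0.51]] + [[0.0,-0.03,0.0],[-0.03,0.87,-0.14],[0.00,-0.14,0.02]]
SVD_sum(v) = [[0.0, -0.03, 0.0], [-0.03, 0.87, -0.14], [0.0, -0.14, 0.02]] + [[0.31,  -0.05,  -0.4], [-0.05,  0.01,  0.07], [-0.40,  0.07,  0.51]] + [[0.28, 0.04, 0.21], [0.04, 0.01, 0.03], [0.21, 0.03, 0.16]]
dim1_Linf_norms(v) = [0.59, 0.89, 0.69]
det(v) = 0.33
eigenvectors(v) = [[-0.79, -0.61, 0.03], [-0.13, 0.1, -0.99], [-0.60, 0.78, 0.16]]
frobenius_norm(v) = 1.30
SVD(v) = [[0.03, -0.61, -0.79], [-0.99, 0.10, -0.13], [0.16, 0.78, -0.6]] @ diag([0.8978858977466756, 0.8260093741603062, 0.44610472809301815]) @ [[0.03, -0.99, 0.16],[-0.61, 0.1, 0.78],[-0.79, -0.13, -0.60]]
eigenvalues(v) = [0.45, 0.83, 0.9]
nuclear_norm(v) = 2.17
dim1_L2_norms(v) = [0.62, 0.89, 0.71]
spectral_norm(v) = 0.90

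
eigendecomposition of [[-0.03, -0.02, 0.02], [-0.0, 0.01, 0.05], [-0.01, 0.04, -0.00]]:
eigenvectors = [[(0.88+0j), 0.88-0.00j, (0.04+0j)],[(0.16-0.3j), 0.16+0.30j, -0.78+0.00j],[-0.06+0.32j, (-0.06-0.32j), (-0.63+0j)]]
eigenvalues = [(-0.04+0.01j), (-0.04-0.01j), (0.05+0j)]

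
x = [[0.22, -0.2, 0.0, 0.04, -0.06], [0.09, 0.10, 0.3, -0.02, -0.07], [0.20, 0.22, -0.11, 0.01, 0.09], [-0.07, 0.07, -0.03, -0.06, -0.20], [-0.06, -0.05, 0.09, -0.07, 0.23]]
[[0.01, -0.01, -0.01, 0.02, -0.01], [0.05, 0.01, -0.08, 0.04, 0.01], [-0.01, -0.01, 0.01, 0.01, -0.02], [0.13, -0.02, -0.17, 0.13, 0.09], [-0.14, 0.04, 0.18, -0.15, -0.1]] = x@[[0.04, -0.03, -0.08, 0.1, -0.08], [0.15, -0.02, -0.2, 0.15, 0.10], [-0.05, 0.07, 0.02, -0.08, -0.05], [-0.09, -0.09, 0.23, -0.09, 0.06], [-0.58, 0.12, 0.76, -0.58, -0.39]]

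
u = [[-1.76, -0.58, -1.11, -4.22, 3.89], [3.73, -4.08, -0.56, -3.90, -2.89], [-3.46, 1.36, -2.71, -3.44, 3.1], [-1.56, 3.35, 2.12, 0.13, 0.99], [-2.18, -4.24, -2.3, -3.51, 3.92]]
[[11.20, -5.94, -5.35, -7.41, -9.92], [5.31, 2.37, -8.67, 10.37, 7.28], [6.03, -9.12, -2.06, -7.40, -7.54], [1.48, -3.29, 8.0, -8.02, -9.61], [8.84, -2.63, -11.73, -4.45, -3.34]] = u@ [[0.81, 0.84, -0.78, 1.51, 0.47], [-0.02, -0.94, 1.51, -0.47, -1.04], [0.73, 0.47, 1.17, -1.37, -1.82], [-1.79, 1.09, 0.33, 0.40, 1.20], [1.51, 0.03, -0.81, -1.25, -1.71]]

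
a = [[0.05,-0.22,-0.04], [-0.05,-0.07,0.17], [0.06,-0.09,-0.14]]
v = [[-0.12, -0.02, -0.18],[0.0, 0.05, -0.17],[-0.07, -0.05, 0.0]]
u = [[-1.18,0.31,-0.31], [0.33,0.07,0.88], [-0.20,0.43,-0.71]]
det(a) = 0.00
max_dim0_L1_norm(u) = 1.9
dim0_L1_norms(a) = [0.16, 0.38, 0.35]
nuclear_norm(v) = 0.39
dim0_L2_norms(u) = [1.24, 0.53, 1.17]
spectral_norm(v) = 0.27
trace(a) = -0.16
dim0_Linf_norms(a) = [0.06, 0.22, 0.17]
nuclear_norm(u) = 2.74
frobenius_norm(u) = 1.79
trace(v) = -0.07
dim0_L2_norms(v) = [0.14, 0.07, 0.25]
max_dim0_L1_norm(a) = 0.38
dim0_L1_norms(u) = [1.71, 0.81, 1.9]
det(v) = 0.00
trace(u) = -1.82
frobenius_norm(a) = 0.35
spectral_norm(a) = 0.27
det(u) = 0.47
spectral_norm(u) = 1.55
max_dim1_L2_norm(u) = 1.26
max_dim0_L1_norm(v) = 0.35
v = a @ u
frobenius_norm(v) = 0.29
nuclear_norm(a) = 0.49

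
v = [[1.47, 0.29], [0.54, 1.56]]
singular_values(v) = [1.94, 1.1]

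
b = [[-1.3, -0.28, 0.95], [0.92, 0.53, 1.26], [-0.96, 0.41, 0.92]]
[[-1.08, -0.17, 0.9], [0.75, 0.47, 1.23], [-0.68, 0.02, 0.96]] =b @ [[0.76,0.2,-0.04], [0.20,0.19,0.15], [-0.04,0.15,0.94]]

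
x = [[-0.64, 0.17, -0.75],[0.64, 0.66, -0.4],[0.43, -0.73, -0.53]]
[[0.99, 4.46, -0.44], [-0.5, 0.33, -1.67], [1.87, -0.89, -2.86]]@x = [[2.03, 3.43, -2.29], [-0.19, 1.35, 1.13], [-3.00, 1.82, 0.47]]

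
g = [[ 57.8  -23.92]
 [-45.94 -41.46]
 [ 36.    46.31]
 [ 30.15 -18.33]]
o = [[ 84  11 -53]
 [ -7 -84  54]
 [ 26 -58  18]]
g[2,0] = 36.0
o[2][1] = -58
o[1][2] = 54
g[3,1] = -18.33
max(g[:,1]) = 46.31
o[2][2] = 18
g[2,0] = 36.0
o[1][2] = 54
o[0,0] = 84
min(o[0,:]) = -53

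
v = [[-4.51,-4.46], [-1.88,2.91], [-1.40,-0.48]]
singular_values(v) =[6.53, 3.44]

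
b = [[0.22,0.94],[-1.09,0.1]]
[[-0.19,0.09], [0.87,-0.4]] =b@[[-0.80, 0.37], [-0.01, 0.01]]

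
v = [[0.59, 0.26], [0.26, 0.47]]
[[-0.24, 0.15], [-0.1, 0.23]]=v @ [[-0.41,0.04], [0.01,0.47]]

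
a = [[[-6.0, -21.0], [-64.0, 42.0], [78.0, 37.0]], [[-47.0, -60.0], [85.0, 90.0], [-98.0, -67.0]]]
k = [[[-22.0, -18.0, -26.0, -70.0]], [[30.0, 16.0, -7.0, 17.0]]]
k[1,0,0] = 30.0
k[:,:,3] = [[-70.0], [17.0]]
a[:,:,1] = [[-21.0, 42.0, 37.0], [-60.0, 90.0, -67.0]]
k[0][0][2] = -26.0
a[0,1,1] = 42.0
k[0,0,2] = -26.0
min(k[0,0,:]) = -70.0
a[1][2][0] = -98.0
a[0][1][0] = -64.0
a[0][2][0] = 78.0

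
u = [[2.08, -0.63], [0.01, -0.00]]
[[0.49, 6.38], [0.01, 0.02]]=u @ [[0.64, 2.37], [1.33, -2.31]]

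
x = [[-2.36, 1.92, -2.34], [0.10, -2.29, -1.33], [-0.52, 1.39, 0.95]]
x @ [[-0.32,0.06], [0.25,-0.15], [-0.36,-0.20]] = [[2.08, 0.04], [-0.13, 0.62], [0.17, -0.43]]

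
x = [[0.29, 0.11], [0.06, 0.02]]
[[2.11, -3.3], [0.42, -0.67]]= x @ [[5.66, -10.33],  [4.27, -2.74]]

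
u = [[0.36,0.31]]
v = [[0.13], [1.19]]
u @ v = [[0.42]]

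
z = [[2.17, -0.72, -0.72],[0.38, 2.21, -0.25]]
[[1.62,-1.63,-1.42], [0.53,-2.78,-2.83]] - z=[[-0.55,-0.91,-0.70], [0.15,-4.99,-2.58]]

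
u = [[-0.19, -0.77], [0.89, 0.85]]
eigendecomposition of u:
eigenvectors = [[0.43-0.53j, (0.43+0.53j)],[(-0.73+0j), (-0.73-0j)]]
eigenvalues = [(0.33+0.64j), (0.33-0.64j)]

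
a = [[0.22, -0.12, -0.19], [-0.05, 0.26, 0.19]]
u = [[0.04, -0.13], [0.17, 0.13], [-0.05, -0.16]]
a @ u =[[-0.00, -0.01], [0.03, 0.01]]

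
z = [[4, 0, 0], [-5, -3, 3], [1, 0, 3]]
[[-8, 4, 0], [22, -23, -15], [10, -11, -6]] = z @ [[-2, 1, 0], [0, 2, 3], [4, -4, -2]]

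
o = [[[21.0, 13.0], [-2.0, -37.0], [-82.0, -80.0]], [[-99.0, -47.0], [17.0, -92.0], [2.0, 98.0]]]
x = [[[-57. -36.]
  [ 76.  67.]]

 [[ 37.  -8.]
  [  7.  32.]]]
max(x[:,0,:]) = 37.0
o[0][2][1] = -80.0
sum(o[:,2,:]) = -62.0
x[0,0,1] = -36.0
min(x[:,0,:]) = -57.0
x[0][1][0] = 76.0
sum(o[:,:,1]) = -145.0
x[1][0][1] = -8.0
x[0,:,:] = [[-57.0, -36.0], [76.0, 67.0]]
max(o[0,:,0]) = 21.0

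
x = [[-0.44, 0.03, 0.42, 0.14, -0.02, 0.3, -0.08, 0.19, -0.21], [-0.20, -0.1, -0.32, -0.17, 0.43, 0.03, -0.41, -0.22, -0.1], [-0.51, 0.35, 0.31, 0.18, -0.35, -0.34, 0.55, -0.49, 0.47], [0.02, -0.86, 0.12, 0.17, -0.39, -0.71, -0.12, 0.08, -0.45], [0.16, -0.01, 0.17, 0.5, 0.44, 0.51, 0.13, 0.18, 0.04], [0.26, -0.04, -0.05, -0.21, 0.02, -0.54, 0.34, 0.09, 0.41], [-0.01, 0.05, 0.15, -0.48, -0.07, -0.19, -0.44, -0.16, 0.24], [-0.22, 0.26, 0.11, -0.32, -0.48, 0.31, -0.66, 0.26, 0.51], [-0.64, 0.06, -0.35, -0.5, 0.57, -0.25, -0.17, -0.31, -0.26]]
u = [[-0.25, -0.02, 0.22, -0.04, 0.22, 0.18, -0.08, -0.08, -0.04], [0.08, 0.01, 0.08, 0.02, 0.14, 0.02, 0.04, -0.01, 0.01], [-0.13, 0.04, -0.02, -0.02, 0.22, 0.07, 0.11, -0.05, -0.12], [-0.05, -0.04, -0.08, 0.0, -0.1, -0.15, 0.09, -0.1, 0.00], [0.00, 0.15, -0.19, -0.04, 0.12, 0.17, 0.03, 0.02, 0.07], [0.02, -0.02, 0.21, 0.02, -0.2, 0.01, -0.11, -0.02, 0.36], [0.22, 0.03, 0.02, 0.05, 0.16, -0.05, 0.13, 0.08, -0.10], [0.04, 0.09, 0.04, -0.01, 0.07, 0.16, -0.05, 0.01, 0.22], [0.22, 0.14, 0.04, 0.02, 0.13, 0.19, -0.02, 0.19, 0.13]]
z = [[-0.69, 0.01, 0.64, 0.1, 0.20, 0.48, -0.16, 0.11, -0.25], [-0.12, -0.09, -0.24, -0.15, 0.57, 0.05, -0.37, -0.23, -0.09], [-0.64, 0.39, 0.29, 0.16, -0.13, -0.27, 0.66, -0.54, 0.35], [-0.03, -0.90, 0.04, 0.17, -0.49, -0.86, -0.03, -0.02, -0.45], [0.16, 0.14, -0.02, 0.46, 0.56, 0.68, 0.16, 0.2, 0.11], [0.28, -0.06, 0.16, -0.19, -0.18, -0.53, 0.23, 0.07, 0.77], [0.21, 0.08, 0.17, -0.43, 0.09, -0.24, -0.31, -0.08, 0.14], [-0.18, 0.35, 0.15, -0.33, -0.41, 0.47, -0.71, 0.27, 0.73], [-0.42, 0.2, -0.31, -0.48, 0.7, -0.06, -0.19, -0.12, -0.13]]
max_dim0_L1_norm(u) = 1.36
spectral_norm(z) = 1.86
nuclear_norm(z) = 8.54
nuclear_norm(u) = 2.30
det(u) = -0.00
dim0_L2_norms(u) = [0.43, 0.23, 0.38, 0.09, 0.48, 0.39, 0.25, 0.25, 0.48]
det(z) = 0.03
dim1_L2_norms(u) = [0.46, 0.19, 0.32, 0.25, 0.33, 0.48, 0.34, 0.3, 0.42]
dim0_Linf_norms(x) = [0.64, 0.86, 0.42, 0.5, 0.57, 0.71, 0.66, 0.49, 0.51]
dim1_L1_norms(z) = [2.64, 1.91, 3.43, 2.99, 2.49, 2.47, 1.75, 3.6, 2.61]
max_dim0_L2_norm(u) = 0.48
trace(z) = -0.46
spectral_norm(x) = 1.47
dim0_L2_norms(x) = [1.02, 0.97, 0.76, 0.99, 1.1, 1.21, 1.13, 0.75, 1.02]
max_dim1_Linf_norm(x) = 0.86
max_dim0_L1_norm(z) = 3.64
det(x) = -0.00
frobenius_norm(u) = 1.06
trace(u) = 0.14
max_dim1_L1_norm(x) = 3.55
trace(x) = -0.60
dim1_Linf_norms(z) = [0.69, 0.57, 0.66, 0.9, 0.68, 0.77, 0.43, 0.73, 0.7]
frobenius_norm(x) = 3.02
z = u + x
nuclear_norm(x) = 7.69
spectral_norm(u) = 0.60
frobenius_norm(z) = 3.33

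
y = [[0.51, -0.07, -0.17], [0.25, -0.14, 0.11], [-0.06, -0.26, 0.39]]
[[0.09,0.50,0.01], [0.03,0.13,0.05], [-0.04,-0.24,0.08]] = y @ [[0.21, 0.60, 0.18], [0.17, -0.57, 0.22], [0.05, -0.91, 0.37]]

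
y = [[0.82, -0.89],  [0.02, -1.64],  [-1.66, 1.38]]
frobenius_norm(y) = 2.97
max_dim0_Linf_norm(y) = 1.66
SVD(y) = [[-0.44,0.13], [-0.48,-0.87], [0.76,-0.48]] @ diag([2.759295571461607, 1.0958047040017478]) @ [[-0.59, 0.81], [0.81, 0.59]]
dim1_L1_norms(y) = [1.71, 1.66, 3.04]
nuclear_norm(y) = 3.86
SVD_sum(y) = [[0.71, -0.97], [0.79, -1.08], [-1.23, 1.69]] + [[0.11, 0.08],  [-0.77, -0.56],  [-0.43, -0.31]]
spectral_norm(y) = 2.76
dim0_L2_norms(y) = [1.85, 2.32]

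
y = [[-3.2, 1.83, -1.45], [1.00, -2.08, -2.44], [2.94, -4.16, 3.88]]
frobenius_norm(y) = 8.24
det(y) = 35.24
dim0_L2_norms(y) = [4.46, 5.0, 4.81]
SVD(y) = [[-0.51, 0.14, 0.85], [0.08, -0.97, 0.21], [0.86, 0.18, 0.48]] @ diag([7.388410974218108, 3.3746705725980104, 1.4134998417030122]) @ [[0.57, -0.63, 0.52], [-0.27, 0.46, 0.85], [-0.78, -0.62, 0.09]]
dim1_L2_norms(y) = [3.96, 3.36, 6.4]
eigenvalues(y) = [4.73, -1.67, -4.46]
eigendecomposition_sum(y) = [[-0.35, 0.61, -1.15], [-0.51, 0.89, -1.67], [1.28, -2.22, 4.20]] + [[-1.16,  -0.39,  -0.47],[-1.19,  -0.40,  -0.48],[-0.28,  -0.09,  -0.11]] + [[-1.69, 1.61, 0.18], [2.7, -2.57, -0.28], [1.94, -1.85, -0.20]]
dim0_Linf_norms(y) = [3.2, 4.16, 3.88]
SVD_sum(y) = [[-2.14, 2.37, -1.96], [0.35, -0.39, 0.32], [3.63, -4.01, 3.31]] + [[-0.12, 0.21, 0.39], [0.88, -1.51, -2.79], [-0.16, 0.27, 0.5]] + [[-0.93, -0.75, 0.11], [-0.23, -0.18, 0.03], [-0.53, -0.43, 0.06]]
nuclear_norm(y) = 12.18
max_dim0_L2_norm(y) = 5.0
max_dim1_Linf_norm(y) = 4.16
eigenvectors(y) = [[0.25, -0.69, 0.45], [0.36, -0.71, -0.72], [-0.9, -0.16, -0.52]]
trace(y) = -1.40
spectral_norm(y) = 7.39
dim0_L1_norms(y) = [7.14, 8.07, 7.77]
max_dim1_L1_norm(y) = 10.98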